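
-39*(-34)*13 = 17238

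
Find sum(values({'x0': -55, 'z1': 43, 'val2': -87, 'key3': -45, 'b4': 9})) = -135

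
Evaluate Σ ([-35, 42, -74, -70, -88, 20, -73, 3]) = -275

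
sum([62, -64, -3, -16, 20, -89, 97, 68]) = 75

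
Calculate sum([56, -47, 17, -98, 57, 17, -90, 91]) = 56 + (-47) + 17 + (-98) + 57 + 17 + (-90) + 91
= 3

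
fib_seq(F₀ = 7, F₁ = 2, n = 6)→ F_2 = F_1 + F_0 = 9
F_3 = F_2 + F_1 = 11
F_4 = F_3 + F_2 = 20
...
= [7, 2, 9, 11, 20, 31]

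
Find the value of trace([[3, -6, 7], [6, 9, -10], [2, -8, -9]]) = diagonal: 3 + 9 + (-9)
= 3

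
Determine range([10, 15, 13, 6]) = 9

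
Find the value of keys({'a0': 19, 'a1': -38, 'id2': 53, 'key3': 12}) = ['a0', 'a1', 'id2', 'key3']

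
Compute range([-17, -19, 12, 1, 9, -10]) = 31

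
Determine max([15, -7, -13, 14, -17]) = 15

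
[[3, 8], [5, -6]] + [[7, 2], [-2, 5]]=[[10, 10], [3, -1]]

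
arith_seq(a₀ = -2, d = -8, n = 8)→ a_0 = -2 + 0*-8 = -2
a_1 = -2 + 1*-8 = -10
a_2 = -2 + 2*-8 = -18
...
= [-2, -10, -18, -26, -34, -42, -50, -58]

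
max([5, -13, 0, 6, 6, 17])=17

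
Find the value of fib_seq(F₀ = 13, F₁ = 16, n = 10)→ F_2 = F_1 + F_0 = 29
F_3 = F_2 + F_1 = 45
F_4 = F_3 + F_2 = 74
...
= [13, 16, 29, 45, 74, 119, 193, 312, 505, 817]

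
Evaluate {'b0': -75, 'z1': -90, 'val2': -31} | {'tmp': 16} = {'b0': -75, 'z1': -90, 'val2': -31, 'tmp': 16}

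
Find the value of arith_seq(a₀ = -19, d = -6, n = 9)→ a_0 = -19 + 0*-6 = -19
a_1 = -19 + 1*-6 = -25
a_2 = -19 + 2*-6 = -31
...
= [-19, -25, -31, -37, -43, -49, -55, -61, -67]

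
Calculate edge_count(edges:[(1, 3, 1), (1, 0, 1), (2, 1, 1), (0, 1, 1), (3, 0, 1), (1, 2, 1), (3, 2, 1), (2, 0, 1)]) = 8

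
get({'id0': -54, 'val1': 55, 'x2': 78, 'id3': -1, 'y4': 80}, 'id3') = -1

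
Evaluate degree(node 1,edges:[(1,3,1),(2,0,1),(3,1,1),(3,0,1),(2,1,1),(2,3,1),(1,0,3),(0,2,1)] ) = incident: (1,3), (3,1), (2,1), (1,0)
= 4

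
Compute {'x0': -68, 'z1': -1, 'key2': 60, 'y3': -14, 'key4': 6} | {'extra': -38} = {'x0': -68, 'z1': -1, 'key2': 60, 'y3': -14, 'key4': 6, 'extra': -38}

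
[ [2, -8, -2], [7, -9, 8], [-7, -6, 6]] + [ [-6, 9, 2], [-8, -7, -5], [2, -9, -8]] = [[-4, 1, 0], [-1, -16, 3], [-5, -15, -2]]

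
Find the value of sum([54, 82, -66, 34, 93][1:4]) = slice → [82, -66, 34]
82 + (-66) + 34
= 50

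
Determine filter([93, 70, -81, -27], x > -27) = [93, 70]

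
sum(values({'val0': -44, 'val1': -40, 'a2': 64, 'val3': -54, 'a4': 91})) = (-44) + (-40) + 64 + (-54) + 91
= 17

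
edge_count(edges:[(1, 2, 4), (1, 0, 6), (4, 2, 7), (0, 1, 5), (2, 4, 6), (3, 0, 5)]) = 6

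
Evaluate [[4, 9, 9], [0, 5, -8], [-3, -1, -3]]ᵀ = [[4, 0, -3], [9, 5, -1], [9, -8, -3]]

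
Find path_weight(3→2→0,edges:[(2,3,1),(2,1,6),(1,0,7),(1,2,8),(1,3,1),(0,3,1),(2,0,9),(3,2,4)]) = 13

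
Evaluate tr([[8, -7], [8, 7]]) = diagonal: 8 + 7
= 15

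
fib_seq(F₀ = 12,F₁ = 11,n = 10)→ F_2 = F_1 + F_0 = 23
F_3 = F_2 + F_1 = 34
F_4 = F_3 + F_2 = 57
...
= [12, 11, 23, 34, 57, 91, 148, 239, 387, 626]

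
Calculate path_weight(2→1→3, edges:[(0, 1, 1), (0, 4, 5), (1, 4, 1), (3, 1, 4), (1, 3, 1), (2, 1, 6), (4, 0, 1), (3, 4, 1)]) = w(2→1)=6 + w(1→3)=1
= 7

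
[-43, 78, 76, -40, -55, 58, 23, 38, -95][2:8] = [76, -40, -55, 58, 23, 38]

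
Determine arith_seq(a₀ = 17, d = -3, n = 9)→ [17, 14, 11, 8, 5, 2, -1, -4, -7]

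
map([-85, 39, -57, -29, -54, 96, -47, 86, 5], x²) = [7225, 1521, 3249, 841, 2916, 9216, 2209, 7396, 25]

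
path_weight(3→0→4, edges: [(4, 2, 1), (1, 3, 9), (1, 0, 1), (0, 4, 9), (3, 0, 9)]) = 18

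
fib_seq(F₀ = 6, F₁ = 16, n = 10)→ F_2 = F_1 + F_0 = 22
F_3 = F_2 + F_1 = 38
F_4 = F_3 + F_2 = 60
...
= [6, 16, 22, 38, 60, 98, 158, 256, 414, 670]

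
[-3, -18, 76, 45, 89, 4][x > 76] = [89]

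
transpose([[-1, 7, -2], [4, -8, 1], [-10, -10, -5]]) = [[-1, 4, -10], [7, -8, -10], [-2, 1, -5]]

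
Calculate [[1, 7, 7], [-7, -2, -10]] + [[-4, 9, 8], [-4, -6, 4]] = [[-3, 16, 15], [-11, -8, -6]]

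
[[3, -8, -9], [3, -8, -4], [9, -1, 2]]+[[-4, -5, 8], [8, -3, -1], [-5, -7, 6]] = [[-1, -13, -1], [11, -11, -5], [4, -8, 8]]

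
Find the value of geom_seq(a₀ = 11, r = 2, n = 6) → [11, 22, 44, 88, 176, 352]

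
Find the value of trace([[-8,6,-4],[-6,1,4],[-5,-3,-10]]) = -17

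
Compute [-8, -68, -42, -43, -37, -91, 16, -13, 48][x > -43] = [-8, -42, -37, 16, -13, 48]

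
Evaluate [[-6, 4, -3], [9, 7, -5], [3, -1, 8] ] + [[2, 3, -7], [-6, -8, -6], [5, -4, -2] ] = [[-4, 7, -10], [3, -1, -11], [8, -5, 6]]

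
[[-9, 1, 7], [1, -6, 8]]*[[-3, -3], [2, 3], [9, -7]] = [[92, -19], [57, -77]]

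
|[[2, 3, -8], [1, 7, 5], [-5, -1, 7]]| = -260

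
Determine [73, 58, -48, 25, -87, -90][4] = -87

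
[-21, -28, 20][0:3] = [-21, -28, 20]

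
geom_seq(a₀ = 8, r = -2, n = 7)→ a_0 = 8*(-2)^0 = 8
a_1 = 8*(-2)^1 = -16
a_2 = 8*(-2)^2 = 32
...
= [8, -16, 32, -64, 128, -256, 512]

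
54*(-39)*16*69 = -2325024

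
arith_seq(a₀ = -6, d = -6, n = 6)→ [-6, -12, -18, -24, -30, -36]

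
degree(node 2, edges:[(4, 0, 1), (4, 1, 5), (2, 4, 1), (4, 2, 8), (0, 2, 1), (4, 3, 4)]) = incident: (2,4), (4,2), (0,2)
= 3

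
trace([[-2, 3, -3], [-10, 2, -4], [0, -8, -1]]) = -1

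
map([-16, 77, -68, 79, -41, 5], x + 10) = [-6, 87, -58, 89, -31, 15]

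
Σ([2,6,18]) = 2 + 6 + 18
= 26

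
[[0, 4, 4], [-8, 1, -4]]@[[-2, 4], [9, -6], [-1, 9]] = C[0][0] = (0)*(-2) + (4)*(9) + (4)*(-1) = 32
C[0][1] = (0)*(4) + (4)*(-6) + (4)*(9) = 12
C[1][0] = (-8)*(-2) + (1)*(9) + (-4)*(-1) = 29
C[1][1] = (-8)*(4) + (1)*(-6) + (-4)*(9) = -74
= [[32, 12], [29, -74]]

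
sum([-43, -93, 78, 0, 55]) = -3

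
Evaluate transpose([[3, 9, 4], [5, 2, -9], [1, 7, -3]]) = [[3, 5, 1], [9, 2, 7], [4, -9, -3]]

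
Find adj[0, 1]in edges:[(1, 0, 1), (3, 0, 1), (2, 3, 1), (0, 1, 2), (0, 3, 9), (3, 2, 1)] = 2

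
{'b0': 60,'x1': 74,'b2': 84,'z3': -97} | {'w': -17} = {'b0': 60, 'x1': 74, 'b2': 84, 'z3': -97, 'w': -17}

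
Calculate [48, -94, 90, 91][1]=-94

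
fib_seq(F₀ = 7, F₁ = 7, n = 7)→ [7, 7, 14, 21, 35, 56, 91]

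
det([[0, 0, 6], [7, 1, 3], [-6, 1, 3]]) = 78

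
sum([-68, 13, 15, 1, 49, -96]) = (-68) + 13 + 15 + 1 + 49 + (-96)
= -86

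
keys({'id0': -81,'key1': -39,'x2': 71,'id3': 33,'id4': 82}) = ['id0', 'key1', 'x2', 'id3', 'id4']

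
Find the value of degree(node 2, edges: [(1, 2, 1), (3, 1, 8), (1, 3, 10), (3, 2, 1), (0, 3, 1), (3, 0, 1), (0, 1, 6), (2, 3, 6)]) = 3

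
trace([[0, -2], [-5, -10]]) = diagonal: 0 + (-10)
= -10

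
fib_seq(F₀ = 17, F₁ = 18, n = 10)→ [17, 18, 35, 53, 88, 141, 229, 370, 599, 969]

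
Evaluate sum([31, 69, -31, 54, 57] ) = 31 + 69 + (-31) + 54 + 57
= 180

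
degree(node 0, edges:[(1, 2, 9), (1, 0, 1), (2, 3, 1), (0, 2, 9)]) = 2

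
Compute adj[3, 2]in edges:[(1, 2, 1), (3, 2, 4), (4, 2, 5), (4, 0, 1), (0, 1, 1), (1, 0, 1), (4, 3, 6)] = 4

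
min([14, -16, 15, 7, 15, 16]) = -16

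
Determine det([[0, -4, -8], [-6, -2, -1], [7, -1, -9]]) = 84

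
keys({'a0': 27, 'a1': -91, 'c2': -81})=['a0', 'a1', 'c2']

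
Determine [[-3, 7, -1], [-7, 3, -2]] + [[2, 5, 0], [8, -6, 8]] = [[-1, 12, -1], [1, -3, 6]]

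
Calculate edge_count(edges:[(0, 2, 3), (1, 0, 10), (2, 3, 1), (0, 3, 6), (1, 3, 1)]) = 5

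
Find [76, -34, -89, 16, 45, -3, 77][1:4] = [-34, -89, 16]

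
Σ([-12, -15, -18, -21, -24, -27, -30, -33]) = (-12) + (-15) + (-18) + (-21) + (-24) + (-27) + (-30) + (-33)
= -180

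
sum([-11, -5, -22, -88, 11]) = (-11) + (-5) + (-22) + (-88) + 11
= -115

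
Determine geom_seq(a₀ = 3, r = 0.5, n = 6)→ a_0 = 3*0.5^0 = 3.0
a_1 = 3*0.5^1 = 1.5
a_2 = 3*0.5^2 = 0.75
...
= [3.0, 1.5, 0.75, 0.375, 0.1875, 0.09375]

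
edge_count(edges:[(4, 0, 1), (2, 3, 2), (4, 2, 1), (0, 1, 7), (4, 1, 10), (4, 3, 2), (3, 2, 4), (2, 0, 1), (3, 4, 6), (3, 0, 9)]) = 10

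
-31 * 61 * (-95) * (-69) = -12395505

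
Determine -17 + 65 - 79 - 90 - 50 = -171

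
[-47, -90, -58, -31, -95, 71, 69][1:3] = [-90, -58]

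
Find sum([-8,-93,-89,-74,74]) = (-8) + (-93) + (-89) + (-74) + 74
= -190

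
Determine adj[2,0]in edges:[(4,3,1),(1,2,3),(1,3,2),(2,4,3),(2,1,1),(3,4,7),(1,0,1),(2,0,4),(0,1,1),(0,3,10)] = 4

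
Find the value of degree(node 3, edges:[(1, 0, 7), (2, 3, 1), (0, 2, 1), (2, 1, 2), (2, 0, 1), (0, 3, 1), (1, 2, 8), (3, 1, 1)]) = incident: (2,3), (0,3), (3,1)
= 3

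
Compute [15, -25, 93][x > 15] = [93]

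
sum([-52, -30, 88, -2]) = 4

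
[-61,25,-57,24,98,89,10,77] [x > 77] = keep x where x > 77: -61✗, 25✗, -57✗, 24✗, 98✓, 89✓, 10✗, 77✗
= [98, 89]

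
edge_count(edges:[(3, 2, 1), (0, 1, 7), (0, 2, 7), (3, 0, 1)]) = 4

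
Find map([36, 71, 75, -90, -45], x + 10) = [46, 81, 85, -80, -35]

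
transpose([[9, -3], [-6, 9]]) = [[9, -6], [-3, 9]]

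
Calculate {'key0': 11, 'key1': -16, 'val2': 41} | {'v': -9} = {'key0': 11, 'key1': -16, 'val2': 41, 'v': -9}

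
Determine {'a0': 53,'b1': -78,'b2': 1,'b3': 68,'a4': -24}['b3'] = 68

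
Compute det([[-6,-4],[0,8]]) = (-6)*(8) - (-4)*(0)
= -48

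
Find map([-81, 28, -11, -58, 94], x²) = (-81)²=6561, (28)²=784, (-11)²=121, (-58)²=3364, (94)²=8836
= [6561, 784, 121, 3364, 8836]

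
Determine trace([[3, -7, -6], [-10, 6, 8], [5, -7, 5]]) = diagonal: 3 + 6 + 5
= 14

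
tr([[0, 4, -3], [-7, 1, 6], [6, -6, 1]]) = diagonal: 0 + 1 + 1
= 2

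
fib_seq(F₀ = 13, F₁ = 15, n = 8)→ [13, 15, 28, 43, 71, 114, 185, 299]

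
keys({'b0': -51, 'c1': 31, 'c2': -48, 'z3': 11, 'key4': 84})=['b0', 'c1', 'c2', 'z3', 'key4']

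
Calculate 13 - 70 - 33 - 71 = -161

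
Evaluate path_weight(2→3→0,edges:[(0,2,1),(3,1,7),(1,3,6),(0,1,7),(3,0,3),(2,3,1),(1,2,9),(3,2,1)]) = 4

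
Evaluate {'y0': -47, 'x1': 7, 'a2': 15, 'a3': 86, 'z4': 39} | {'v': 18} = {'y0': -47, 'x1': 7, 'a2': 15, 'a3': 86, 'z4': 39, 'v': 18}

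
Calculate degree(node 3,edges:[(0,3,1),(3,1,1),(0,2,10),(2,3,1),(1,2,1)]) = incident: (0,3), (3,1), (2,3)
= 3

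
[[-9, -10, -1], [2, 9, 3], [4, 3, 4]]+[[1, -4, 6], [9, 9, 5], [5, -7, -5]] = [[-8, -14, 5], [11, 18, 8], [9, -4, -1]]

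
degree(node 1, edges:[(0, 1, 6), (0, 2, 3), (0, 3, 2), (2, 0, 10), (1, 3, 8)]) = incident: (0,1), (1,3)
= 2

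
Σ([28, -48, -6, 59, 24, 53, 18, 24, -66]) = 86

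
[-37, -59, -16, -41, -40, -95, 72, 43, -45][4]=-40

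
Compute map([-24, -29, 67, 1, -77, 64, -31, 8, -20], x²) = [576, 841, 4489, 1, 5929, 4096, 961, 64, 400]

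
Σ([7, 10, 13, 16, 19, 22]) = 87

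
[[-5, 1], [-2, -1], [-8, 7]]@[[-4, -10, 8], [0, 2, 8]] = [[20, 52, -32], [8, 18, -24], [32, 94, -8]]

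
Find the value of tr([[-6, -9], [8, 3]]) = diagonal: (-6) + 3
= -3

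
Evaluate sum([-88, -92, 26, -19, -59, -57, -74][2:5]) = slice → [26, -19, -59]
26 + (-19) + (-59)
= -52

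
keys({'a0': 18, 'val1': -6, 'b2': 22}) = ['a0', 'val1', 'b2']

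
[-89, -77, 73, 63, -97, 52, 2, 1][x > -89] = keep x where x > -89: -89✗, -77✓, 73✓, 63✓, -97✗, 52✓, 2✓, 1✓
= [-77, 73, 63, 52, 2, 1]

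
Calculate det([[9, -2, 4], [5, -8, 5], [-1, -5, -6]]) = 475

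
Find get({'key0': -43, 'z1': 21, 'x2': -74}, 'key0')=-43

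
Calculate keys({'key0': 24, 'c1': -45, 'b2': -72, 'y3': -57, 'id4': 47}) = ['key0', 'c1', 'b2', 'y3', 'id4']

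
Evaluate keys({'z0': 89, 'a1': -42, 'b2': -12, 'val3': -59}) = ['z0', 'a1', 'b2', 'val3']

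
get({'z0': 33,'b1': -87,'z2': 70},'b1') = -87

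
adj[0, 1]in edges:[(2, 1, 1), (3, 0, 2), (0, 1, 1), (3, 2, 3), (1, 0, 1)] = 1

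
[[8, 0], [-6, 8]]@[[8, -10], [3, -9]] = [[64, -80], [-24, -12]]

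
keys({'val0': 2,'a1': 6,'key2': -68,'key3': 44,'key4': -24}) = ['val0', 'a1', 'key2', 'key3', 'key4']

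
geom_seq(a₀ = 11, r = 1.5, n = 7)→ a_0 = 11*1.5^0 = 11.0
a_1 = 11*1.5^1 = 16.5
a_2 = 11*1.5^2 = 24.75
...
= [11.0, 16.5, 24.75, 37.125, 55.6875, 83.53125, 125.296875]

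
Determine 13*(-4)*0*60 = 0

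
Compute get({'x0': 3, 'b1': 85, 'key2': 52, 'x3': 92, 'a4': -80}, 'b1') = 85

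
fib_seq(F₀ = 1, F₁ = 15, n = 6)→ F_2 = F_1 + F_0 = 16
F_3 = F_2 + F_1 = 31
F_4 = F_3 + F_2 = 47
...
= [1, 15, 16, 31, 47, 78]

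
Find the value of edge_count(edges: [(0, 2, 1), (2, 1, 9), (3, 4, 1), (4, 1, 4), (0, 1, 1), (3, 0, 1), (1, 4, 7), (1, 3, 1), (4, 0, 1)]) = 9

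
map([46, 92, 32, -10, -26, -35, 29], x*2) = [92, 184, 64, -20, -52, -70, 58]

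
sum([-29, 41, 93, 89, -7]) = 187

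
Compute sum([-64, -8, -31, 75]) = -28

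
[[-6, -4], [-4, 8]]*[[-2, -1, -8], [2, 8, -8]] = C[0][0] = (-6)*(-2) + (-4)*(2) = 4
C[0][1] = (-6)*(-1) + (-4)*(8) = -26
C[0][2] = (-6)*(-8) + (-4)*(-8) = 80
C[1][0] = (-4)*(-2) + (8)*(2) = 24
C[1][1] = (-4)*(-1) + (8)*(8) = 68
C[1][2] = (-4)*(-8) + (8)*(-8) = -32
= [[4, -26, 80], [24, 68, -32]]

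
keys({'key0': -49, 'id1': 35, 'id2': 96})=['key0', 'id1', 'id2']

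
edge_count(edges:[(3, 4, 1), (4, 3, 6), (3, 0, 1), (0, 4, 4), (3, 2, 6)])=5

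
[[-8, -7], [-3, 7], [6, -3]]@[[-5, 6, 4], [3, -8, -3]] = [[19, 8, -11], [36, -74, -33], [-39, 60, 33]]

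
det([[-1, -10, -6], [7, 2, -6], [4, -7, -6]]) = (1)*(-1)*det([[2, -6], [-7, -6]]) + (-1)*(-10)*det([[7, -6], [4, -6]]) + (1)*(-6)*det([[7, 2], [4, -7]])
= 54 + -180 + 342
= 216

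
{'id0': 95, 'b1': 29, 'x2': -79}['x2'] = -79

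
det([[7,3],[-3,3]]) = (7)*(3) - (3)*(-3)
= 30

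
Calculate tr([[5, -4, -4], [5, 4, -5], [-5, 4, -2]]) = diagonal: 5 + 4 + (-2)
= 7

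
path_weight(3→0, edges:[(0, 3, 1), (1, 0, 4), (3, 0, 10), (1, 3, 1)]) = w(3→0)=10
= 10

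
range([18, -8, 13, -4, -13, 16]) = 31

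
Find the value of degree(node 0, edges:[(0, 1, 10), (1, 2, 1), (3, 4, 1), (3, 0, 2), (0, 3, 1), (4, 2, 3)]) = 3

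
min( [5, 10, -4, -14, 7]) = -14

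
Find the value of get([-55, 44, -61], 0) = -55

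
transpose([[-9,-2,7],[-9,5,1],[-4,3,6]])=[[-9, -9, -4], [-2, 5, 3], [7, 1, 6]]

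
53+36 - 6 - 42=41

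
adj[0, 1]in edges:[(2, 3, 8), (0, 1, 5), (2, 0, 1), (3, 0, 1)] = 5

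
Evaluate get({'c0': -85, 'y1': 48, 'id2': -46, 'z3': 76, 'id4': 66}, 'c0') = -85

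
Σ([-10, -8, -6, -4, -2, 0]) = -30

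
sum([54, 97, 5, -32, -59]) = 65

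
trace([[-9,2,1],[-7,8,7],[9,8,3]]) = diagonal: (-9) + 8 + 3
= 2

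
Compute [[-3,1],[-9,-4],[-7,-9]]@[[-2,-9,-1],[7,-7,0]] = C[0][0] = (-3)*(-2) + (1)*(7) = 13
C[0][1] = (-3)*(-9) + (1)*(-7) = 20
C[0][2] = (-3)*(-1) + (1)*(0) = 3
C[1][0] = (-9)*(-2) + (-4)*(7) = -10
C[1][1] = (-9)*(-9) + (-4)*(-7) = 109
C[1][2] = (-9)*(-1) + (-4)*(0) = 9
... (3 more cells)
= [[13, 20, 3], [-10, 109, 9], [-49, 126, 7]]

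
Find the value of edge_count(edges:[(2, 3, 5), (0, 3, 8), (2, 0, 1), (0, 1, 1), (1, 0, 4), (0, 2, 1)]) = 6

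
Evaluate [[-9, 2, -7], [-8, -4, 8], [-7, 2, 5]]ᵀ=[[-9, -8, -7], [2, -4, 2], [-7, 8, 5]]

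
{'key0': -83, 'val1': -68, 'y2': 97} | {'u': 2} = {'key0': -83, 'val1': -68, 'y2': 97, 'u': 2}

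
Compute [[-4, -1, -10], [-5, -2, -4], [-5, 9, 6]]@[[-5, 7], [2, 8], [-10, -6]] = [[118, 24], [61, -27], [-17, 1]]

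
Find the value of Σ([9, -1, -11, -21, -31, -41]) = 9 + (-1) + (-11) + (-21) + (-31) + (-41)
= -96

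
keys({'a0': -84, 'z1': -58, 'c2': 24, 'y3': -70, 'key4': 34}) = ['a0', 'z1', 'c2', 'y3', 'key4']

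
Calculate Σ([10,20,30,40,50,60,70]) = 280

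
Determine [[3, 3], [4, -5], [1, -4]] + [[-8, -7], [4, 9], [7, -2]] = [[-5, -4], [8, 4], [8, -6]]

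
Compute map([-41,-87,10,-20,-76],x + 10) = -41+10=-31, -87+10=-77, 10+10=20, -20+10=-10, -76+10=-66
= [-31, -77, 20, -10, -66]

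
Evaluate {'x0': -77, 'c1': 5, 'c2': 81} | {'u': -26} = {'x0': -77, 'c1': 5, 'c2': 81, 'u': -26}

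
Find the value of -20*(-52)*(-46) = -47840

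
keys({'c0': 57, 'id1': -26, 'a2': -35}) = ['c0', 'id1', 'a2']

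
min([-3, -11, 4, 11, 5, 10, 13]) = -11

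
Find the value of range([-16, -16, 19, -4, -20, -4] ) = 39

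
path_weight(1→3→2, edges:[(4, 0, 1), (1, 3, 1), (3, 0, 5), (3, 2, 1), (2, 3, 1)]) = 2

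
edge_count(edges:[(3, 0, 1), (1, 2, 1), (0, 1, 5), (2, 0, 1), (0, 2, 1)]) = 5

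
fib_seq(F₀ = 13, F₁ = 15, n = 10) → [13, 15, 28, 43, 71, 114, 185, 299, 484, 783]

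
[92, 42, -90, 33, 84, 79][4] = 84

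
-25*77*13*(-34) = 850850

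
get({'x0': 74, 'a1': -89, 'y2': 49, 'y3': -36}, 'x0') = 74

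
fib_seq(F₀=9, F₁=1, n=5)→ [9, 1, 10, 11, 21]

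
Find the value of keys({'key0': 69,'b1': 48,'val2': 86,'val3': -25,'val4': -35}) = ['key0', 'b1', 'val2', 'val3', 'val4']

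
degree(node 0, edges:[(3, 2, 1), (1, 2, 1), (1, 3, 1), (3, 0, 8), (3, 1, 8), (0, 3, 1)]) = 2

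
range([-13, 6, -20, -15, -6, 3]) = 26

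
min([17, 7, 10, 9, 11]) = 7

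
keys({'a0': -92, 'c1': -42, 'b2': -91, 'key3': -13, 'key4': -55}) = ['a0', 'c1', 'b2', 'key3', 'key4']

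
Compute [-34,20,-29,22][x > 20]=[22]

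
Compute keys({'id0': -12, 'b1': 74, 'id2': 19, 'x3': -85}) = ['id0', 'b1', 'id2', 'x3']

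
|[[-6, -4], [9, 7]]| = (-6)*(7) - (-4)*(9)
= -6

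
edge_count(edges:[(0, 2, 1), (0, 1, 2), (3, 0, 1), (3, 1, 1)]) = 4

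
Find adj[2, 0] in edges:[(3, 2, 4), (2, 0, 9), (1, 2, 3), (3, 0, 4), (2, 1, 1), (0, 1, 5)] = 9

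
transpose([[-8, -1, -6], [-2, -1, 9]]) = [[-8, -2], [-1, -1], [-6, 9]]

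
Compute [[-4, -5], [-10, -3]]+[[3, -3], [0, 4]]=[[-1, -8], [-10, 1]]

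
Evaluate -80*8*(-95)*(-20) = -1216000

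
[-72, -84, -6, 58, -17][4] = -17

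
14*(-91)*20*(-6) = 152880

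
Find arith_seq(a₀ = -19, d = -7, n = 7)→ a_0 = -19 + 0*-7 = -19
a_1 = -19 + 1*-7 = -26
a_2 = -19 + 2*-7 = -33
...
= [-19, -26, -33, -40, -47, -54, -61]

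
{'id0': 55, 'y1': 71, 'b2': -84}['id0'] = 55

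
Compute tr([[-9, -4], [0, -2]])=diagonal: (-9) + (-2)
= -11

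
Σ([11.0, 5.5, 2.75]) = 11.0 + 5.5 + 2.75
= 19.25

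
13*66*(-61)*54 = -2826252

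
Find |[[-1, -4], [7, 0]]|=(-1)*(0) - (-4)*(7)
= 28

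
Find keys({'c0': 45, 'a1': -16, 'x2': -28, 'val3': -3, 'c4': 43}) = ['c0', 'a1', 'x2', 'val3', 'c4']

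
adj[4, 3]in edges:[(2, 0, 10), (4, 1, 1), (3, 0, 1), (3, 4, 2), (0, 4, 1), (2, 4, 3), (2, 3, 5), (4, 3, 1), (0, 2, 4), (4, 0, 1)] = 1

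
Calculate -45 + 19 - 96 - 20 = -142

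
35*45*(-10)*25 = -393750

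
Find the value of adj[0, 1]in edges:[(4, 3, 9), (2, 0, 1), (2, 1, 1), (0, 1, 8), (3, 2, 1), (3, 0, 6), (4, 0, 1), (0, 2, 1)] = 8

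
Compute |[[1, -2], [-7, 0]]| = -14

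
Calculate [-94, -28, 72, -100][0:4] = [-94, -28, 72, -100]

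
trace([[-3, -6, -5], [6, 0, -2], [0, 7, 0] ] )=-3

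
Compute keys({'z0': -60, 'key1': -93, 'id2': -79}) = ['z0', 'key1', 'id2']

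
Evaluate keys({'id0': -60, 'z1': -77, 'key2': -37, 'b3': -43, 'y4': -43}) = ['id0', 'z1', 'key2', 'b3', 'y4']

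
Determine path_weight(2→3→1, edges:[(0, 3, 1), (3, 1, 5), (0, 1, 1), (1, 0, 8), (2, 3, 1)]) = 6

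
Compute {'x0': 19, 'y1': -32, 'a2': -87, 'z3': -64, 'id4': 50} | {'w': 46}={'x0': 19, 'y1': -32, 'a2': -87, 'z3': -64, 'id4': 50, 'w': 46}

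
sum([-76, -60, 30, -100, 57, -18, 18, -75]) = -224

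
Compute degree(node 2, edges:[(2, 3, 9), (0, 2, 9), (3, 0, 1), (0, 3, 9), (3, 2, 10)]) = incident: (2,3), (0,2), (3,2)
= 3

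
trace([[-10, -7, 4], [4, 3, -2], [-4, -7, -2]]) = diagonal: (-10) + 3 + (-2)
= -9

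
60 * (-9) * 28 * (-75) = 1134000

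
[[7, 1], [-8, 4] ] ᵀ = [[7, -8], [1, 4]]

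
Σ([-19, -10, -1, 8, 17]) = -5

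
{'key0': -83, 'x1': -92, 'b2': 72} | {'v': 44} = {'key0': -83, 'x1': -92, 'b2': 72, 'v': 44}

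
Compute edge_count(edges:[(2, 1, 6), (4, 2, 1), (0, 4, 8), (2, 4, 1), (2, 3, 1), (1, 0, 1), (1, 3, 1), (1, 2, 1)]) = 8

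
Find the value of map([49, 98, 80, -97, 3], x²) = (49)²=2401, (98)²=9604, (80)²=6400, (-97)²=9409, (3)²=9
= [2401, 9604, 6400, 9409, 9]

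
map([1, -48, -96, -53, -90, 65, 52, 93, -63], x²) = [1, 2304, 9216, 2809, 8100, 4225, 2704, 8649, 3969]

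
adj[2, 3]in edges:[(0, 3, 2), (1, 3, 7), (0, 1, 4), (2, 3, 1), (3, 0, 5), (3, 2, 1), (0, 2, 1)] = 1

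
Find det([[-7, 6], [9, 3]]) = -75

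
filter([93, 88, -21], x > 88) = [93]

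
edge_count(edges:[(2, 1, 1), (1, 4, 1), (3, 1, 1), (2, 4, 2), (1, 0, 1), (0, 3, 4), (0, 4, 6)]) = 7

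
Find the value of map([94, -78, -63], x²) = [8836, 6084, 3969]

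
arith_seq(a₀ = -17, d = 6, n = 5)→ [-17, -11, -5, 1, 7]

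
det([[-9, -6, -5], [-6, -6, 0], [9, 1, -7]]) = -366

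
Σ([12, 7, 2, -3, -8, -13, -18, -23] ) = -44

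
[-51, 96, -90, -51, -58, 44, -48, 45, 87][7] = 45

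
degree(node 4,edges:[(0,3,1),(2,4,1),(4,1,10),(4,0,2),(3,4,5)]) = incident: (2,4), (4,1), (4,0), (3,4)
= 4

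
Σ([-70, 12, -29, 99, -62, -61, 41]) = (-70) + 12 + (-29) + 99 + (-62) + (-61) + 41
= -70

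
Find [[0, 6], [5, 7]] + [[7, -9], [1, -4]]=[[7, -3], [6, 3]]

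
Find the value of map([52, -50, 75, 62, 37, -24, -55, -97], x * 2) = 52*2=104, -50*2=-100, 75*2=150, 62*2=124, 37*2=74, -24*2=-48, -55*2=-110, -97*2=-194
= [104, -100, 150, 124, 74, -48, -110, -194]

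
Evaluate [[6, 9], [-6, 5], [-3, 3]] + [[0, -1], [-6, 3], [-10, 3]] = [[6, 8], [-12, 8], [-13, 6]]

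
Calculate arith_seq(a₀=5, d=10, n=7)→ [5, 15, 25, 35, 45, 55, 65]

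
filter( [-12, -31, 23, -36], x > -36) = [-12, -31, 23]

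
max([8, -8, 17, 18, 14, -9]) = 18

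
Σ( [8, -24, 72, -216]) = -160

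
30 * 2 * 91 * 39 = 212940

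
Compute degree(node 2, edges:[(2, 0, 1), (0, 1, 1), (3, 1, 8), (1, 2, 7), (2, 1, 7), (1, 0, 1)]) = incident: (2,0), (1,2), (2,1)
= 3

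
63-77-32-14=-60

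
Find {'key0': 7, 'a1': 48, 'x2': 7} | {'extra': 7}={'key0': 7, 'a1': 48, 'x2': 7, 'extra': 7}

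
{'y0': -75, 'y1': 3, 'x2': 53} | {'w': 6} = {'y0': -75, 'y1': 3, 'x2': 53, 'w': 6}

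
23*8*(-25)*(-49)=225400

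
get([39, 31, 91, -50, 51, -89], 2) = 91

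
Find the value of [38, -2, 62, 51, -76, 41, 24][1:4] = [-2, 62, 51]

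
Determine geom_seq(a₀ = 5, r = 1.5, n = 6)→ [5.0, 7.5, 11.25, 16.875, 25.3125, 37.96875]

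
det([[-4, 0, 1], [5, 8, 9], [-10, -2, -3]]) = 94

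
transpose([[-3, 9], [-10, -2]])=[[-3, -10], [9, -2]]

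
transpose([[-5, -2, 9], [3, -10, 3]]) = [[-5, 3], [-2, -10], [9, 3]]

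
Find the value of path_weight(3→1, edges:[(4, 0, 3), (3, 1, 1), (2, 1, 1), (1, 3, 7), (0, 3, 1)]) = w(3→1)=1
= 1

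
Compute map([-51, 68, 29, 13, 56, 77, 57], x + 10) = [-41, 78, 39, 23, 66, 87, 67]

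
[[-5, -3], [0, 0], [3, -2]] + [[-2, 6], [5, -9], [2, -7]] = [[-7, 3], [5, -9], [5, -9]]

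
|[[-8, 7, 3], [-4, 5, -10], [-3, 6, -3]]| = (1)*(-8)*det([[5, -10], [6, -3]]) + (-1)*(7)*det([[-4, -10], [-3, -3]]) + (1)*(3)*det([[-4, 5], [-3, 6]])
= -360 + 126 + -27
= -261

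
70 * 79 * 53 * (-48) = -14068320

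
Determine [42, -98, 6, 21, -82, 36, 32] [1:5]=[-98, 6, 21, -82]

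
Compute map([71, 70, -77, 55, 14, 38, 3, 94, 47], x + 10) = [81, 80, -67, 65, 24, 48, 13, 104, 57]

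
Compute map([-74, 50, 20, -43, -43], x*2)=[-148, 100, 40, -86, -86]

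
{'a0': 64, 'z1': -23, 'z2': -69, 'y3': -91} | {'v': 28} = {'a0': 64, 'z1': -23, 'z2': -69, 'y3': -91, 'v': 28}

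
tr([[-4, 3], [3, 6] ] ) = 2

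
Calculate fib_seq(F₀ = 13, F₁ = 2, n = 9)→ [13, 2, 15, 17, 32, 49, 81, 130, 211]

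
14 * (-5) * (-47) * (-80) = -263200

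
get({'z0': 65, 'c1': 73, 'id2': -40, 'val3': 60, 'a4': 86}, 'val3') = 60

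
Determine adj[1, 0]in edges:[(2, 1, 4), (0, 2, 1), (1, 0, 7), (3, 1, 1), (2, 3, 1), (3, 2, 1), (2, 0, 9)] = 7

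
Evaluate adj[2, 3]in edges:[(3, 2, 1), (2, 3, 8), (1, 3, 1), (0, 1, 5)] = 8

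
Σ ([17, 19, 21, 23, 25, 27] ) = 17 + 19 + 21 + 23 + 25 + 27
= 132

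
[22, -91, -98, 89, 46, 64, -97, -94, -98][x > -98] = keep x where x > -98: 22✓, -91✓, -98✗, 89✓, 46✓, 64✓, -97✓, -94✓, -98✗
= [22, -91, 89, 46, 64, -97, -94]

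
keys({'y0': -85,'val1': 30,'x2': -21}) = ['y0', 'val1', 'x2']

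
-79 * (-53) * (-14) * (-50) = 2930900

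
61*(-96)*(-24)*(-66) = -9275904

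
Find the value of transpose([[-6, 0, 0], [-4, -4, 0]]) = [[-6, -4], [0, -4], [0, 0]]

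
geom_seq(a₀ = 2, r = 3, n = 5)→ [2, 6, 18, 54, 162]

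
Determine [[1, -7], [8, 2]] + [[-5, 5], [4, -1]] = [[-4, -2], [12, 1]]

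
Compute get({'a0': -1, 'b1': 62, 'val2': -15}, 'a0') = -1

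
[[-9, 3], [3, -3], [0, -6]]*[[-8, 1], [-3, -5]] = [[63, -24], [-15, 18], [18, 30]]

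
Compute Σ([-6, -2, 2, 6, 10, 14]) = (-6) + (-2) + 2 + 6 + 10 + 14
= 24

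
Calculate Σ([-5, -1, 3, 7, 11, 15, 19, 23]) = 72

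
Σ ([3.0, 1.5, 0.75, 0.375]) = 5.625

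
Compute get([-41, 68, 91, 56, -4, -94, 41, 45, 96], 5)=-94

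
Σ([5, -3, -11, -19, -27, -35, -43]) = 5 + (-3) + (-11) + (-19) + (-27) + (-35) + (-43)
= -133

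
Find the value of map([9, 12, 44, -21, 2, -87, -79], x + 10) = 9+10=19, 12+10=22, 44+10=54, -21+10=-11, 2+10=12, -87+10=-77, -79+10=-69
= [19, 22, 54, -11, 12, -77, -69]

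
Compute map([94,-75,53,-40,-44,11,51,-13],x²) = (94)²=8836, (-75)²=5625, (53)²=2809, (-40)²=1600, (-44)²=1936, (11)²=121, (51)²=2601, (-13)²=169
= [8836, 5625, 2809, 1600, 1936, 121, 2601, 169]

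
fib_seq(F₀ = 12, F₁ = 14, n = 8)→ [12, 14, 26, 40, 66, 106, 172, 278]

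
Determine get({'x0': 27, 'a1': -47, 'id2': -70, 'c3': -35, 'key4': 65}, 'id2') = -70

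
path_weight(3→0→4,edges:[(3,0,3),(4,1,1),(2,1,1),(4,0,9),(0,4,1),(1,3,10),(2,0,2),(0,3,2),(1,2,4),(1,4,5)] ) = 4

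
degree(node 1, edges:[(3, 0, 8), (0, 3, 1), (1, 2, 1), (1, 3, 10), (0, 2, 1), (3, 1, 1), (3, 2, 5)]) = incident: (1,2), (1,3), (3,1)
= 3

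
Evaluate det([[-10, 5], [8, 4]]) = -80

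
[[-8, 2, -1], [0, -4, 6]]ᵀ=[[-8, 0], [2, -4], [-1, 6]]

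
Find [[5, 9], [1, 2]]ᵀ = [[5, 1], [9, 2]]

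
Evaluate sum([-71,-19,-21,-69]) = (-71) + (-19) + (-21) + (-69)
= -180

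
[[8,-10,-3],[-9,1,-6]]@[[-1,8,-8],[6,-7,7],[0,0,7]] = C[0][0] = (8)*(-1) + (-10)*(6) + (-3)*(0) = -68
C[0][1] = (8)*(8) + (-10)*(-7) + (-3)*(0) = 134
C[0][2] = (8)*(-8) + (-10)*(7) + (-3)*(7) = -155
C[1][0] = (-9)*(-1) + (1)*(6) + (-6)*(0) = 15
C[1][1] = (-9)*(8) + (1)*(-7) + (-6)*(0) = -79
C[1][2] = (-9)*(-8) + (1)*(7) + (-6)*(7) = 37
= [[-68, 134, -155], [15, -79, 37]]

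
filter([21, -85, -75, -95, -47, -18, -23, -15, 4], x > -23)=[21, -18, -15, 4]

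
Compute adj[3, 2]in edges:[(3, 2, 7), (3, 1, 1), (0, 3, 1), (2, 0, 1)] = 7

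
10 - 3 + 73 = 80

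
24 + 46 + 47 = 117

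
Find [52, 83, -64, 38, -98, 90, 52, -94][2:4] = [-64, 38]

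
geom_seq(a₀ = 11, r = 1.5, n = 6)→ [11.0, 16.5, 24.75, 37.125, 55.6875, 83.53125]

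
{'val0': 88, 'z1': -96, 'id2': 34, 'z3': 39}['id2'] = 34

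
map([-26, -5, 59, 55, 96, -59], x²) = (-26)²=676, (-5)²=25, (59)²=3481, (55)²=3025, (96)²=9216, (-59)²=3481
= [676, 25, 3481, 3025, 9216, 3481]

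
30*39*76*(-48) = -4268160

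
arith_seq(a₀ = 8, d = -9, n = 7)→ [8, -1, -10, -19, -28, -37, -46]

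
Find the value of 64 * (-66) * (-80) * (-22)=-7434240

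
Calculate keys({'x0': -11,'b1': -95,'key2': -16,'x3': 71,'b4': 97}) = ['x0', 'b1', 'key2', 'x3', 'b4']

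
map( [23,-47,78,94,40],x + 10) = 23+10=33, -47+10=-37, 78+10=88, 94+10=104, 40+10=50
= [33, -37, 88, 104, 50]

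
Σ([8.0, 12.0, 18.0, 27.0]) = 8.0 + 12.0 + 18.0 + 27.0
= 65.0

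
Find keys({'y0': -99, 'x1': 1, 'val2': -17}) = ['y0', 'x1', 'val2']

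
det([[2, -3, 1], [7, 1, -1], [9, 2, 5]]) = (1)*(2)*det([[1, -1], [2, 5]]) + (-1)*(-3)*det([[7, -1], [9, 5]]) + (1)*(1)*det([[7, 1], [9, 2]])
= 14 + 132 + 5
= 151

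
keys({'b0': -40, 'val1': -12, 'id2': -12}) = ['b0', 'val1', 'id2']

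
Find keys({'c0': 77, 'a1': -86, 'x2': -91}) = ['c0', 'a1', 'x2']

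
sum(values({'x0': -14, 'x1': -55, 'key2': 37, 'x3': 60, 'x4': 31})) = 59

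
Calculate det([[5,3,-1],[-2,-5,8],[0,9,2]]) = -380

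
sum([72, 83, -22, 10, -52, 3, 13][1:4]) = slice → [83, -22, 10]
83 + (-22) + 10
= 71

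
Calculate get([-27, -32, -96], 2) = -96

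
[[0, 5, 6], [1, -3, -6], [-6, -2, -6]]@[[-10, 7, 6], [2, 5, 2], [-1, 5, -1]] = [[4, 55, 4], [-10, -38, 6], [62, -82, -34]]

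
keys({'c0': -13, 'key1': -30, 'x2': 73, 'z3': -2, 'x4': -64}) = ['c0', 'key1', 'x2', 'z3', 'x4']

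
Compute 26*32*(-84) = -69888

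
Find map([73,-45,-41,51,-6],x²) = [5329, 2025, 1681, 2601, 36]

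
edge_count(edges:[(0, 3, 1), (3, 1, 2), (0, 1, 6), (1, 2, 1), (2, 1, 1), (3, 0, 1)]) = 6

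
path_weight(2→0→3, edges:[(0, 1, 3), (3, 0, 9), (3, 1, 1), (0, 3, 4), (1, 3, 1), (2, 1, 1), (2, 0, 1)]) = w(2→0)=1 + w(0→3)=4
= 5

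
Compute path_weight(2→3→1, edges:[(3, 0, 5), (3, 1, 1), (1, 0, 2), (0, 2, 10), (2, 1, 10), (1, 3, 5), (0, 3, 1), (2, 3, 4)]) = 5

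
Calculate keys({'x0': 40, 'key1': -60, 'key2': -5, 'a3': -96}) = ['x0', 'key1', 'key2', 'a3']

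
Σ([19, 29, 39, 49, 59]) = 195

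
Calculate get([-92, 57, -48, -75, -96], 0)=-92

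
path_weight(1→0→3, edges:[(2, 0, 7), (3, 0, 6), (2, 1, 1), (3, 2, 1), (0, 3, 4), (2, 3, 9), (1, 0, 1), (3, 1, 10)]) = w(1→0)=1 + w(0→3)=4
= 5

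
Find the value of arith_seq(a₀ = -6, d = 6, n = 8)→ a_0 = -6 + 0*6 = -6
a_1 = -6 + 1*6 = 0
a_2 = -6 + 2*6 = 6
...
= [-6, 0, 6, 12, 18, 24, 30, 36]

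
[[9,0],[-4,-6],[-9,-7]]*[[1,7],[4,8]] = [[9, 63], [-28, -76], [-37, -119]]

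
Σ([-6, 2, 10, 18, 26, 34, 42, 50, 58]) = 234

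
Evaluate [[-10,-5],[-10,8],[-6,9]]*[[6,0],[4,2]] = C[0][0] = (-10)*(6) + (-5)*(4) = -80
C[0][1] = (-10)*(0) + (-5)*(2) = -10
C[1][0] = (-10)*(6) + (8)*(4) = -28
C[1][1] = (-10)*(0) + (8)*(2) = 16
C[2][0] = (-6)*(6) + (9)*(4) = 0
C[2][1] = (-6)*(0) + (9)*(2) = 18
= [[-80, -10], [-28, 16], [0, 18]]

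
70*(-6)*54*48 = -1088640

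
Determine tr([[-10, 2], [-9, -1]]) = diagonal: (-10) + (-1)
= -11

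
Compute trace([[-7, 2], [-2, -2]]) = diagonal: (-7) + (-2)
= -9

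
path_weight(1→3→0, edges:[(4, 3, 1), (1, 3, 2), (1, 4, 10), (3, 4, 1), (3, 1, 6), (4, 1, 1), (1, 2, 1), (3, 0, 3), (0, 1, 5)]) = w(1→3)=2 + w(3→0)=3
= 5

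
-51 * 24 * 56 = -68544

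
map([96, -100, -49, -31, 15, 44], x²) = (96)²=9216, (-100)²=10000, (-49)²=2401, (-31)²=961, (15)²=225, (44)²=1936
= [9216, 10000, 2401, 961, 225, 1936]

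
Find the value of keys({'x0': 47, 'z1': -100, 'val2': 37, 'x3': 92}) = ['x0', 'z1', 'val2', 'x3']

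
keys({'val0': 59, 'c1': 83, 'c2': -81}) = ['val0', 'c1', 'c2']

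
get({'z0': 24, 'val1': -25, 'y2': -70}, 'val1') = -25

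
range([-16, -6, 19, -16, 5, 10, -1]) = 35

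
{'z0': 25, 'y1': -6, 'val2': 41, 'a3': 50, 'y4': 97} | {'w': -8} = {'z0': 25, 'y1': -6, 'val2': 41, 'a3': 50, 'y4': 97, 'w': -8}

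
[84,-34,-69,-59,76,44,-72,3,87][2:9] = [-69, -59, 76, 44, -72, 3, 87]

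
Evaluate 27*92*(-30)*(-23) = 1713960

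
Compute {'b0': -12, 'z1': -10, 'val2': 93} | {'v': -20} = {'b0': -12, 'z1': -10, 'val2': 93, 'v': -20}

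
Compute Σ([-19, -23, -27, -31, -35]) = (-19) + (-23) + (-27) + (-31) + (-35)
= -135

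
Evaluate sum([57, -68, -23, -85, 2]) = 57 + (-68) + (-23) + (-85) + 2
= -117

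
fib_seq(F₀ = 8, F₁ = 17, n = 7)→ [8, 17, 25, 42, 67, 109, 176]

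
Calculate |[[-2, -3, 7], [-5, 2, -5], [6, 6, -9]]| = (1)*(-2)*det([[2, -5], [6, -9]]) + (-1)*(-3)*det([[-5, -5], [6, -9]]) + (1)*(7)*det([[-5, 2], [6, 6]])
= -24 + 225 + -294
= -93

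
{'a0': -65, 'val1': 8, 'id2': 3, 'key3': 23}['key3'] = 23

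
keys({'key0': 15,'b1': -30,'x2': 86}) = ['key0', 'b1', 'x2']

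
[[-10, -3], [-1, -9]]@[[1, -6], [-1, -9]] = [[-7, 87], [8, 87]]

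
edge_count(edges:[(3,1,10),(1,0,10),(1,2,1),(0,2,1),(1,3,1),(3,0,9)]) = 6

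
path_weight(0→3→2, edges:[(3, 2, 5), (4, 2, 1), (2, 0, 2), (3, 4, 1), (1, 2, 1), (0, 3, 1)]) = 6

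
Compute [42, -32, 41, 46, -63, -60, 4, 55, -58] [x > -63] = [42, -32, 41, 46, -60, 4, 55, -58]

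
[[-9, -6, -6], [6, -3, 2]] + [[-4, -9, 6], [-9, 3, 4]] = [[-13, -15, 0], [-3, 0, 6]]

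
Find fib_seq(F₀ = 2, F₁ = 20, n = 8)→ [2, 20, 22, 42, 64, 106, 170, 276]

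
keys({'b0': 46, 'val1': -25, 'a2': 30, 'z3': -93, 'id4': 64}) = ['b0', 'val1', 'a2', 'z3', 'id4']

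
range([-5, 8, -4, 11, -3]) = 16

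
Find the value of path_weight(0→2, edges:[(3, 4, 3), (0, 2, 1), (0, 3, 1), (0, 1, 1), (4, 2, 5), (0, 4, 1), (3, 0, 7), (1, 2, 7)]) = w(0→2)=1
= 1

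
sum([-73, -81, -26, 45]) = (-73) + (-81) + (-26) + 45
= -135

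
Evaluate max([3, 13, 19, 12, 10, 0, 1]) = 19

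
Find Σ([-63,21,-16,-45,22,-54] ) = -135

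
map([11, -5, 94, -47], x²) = [121, 25, 8836, 2209]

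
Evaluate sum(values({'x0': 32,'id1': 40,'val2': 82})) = 154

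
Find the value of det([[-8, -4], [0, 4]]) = (-8)*(4) - (-4)*(0)
= -32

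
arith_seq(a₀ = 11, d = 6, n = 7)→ [11, 17, 23, 29, 35, 41, 47]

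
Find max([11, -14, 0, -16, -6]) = 11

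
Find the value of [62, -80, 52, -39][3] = -39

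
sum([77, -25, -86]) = -34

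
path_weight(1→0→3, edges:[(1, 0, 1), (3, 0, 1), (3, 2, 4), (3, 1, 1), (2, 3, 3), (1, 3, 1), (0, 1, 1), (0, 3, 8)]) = w(1→0)=1 + w(0→3)=8
= 9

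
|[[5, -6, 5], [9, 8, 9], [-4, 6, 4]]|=752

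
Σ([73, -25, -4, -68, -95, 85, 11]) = -23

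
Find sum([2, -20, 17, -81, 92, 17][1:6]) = 25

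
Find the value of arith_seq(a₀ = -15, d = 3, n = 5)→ [-15, -12, -9, -6, -3]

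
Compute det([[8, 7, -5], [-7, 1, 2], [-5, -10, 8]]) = 171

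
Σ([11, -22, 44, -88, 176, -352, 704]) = 11 + -22 + 44 + -88 + 176 + -352 + 704
= 473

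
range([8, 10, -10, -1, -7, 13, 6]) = 23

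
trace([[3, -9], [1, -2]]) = 1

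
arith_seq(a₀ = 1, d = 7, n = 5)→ a_0 = 1 + 0*7 = 1
a_1 = 1 + 1*7 = 8
a_2 = 1 + 2*7 = 15
...
= [1, 8, 15, 22, 29]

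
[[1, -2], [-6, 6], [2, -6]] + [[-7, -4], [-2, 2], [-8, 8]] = [[-6, -6], [-8, 8], [-6, 2]]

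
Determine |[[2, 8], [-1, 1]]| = (2)*(1) - (8)*(-1)
= 10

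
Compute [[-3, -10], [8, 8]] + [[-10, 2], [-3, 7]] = [[-13, -8], [5, 15]]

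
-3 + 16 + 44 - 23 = 34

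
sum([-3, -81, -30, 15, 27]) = (-3) + (-81) + (-30) + 15 + 27
= -72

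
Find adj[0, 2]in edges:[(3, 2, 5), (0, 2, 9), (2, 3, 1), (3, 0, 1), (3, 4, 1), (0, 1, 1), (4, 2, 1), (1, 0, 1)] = 9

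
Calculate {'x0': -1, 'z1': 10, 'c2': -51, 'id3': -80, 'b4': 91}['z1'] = 10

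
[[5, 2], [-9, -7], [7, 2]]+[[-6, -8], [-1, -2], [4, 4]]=[[-1, -6], [-10, -9], [11, 6]]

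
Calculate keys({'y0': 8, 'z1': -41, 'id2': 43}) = ['y0', 'z1', 'id2']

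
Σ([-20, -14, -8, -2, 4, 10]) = -30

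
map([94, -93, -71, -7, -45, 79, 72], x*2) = 94*2=188, -93*2=-186, -71*2=-142, -7*2=-14, -45*2=-90, 79*2=158, 72*2=144
= [188, -186, -142, -14, -90, 158, 144]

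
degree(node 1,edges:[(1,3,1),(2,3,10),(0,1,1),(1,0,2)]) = incident: (1,3), (0,1), (1,0)
= 3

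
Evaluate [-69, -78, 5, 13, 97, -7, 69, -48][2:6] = [5, 13, 97, -7]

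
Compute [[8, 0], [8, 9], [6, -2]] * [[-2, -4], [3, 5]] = [[-16, -32], [11, 13], [-18, -34]]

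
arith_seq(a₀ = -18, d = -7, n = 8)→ [-18, -25, -32, -39, -46, -53, -60, -67]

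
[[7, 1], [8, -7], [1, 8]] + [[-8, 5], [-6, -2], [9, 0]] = [[-1, 6], [2, -9], [10, 8]]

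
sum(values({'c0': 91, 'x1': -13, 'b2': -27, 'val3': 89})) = 140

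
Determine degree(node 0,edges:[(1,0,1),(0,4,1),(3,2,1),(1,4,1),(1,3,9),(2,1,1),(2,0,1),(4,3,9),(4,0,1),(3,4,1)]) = 4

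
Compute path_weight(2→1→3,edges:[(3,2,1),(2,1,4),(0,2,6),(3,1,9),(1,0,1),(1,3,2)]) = w(2→1)=4 + w(1→3)=2
= 6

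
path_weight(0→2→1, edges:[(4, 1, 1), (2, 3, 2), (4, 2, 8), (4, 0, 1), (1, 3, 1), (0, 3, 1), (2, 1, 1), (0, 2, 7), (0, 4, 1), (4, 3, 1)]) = w(0→2)=7 + w(2→1)=1
= 8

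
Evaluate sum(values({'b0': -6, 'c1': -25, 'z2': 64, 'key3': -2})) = 31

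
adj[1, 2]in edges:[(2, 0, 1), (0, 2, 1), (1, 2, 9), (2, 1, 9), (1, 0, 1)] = 9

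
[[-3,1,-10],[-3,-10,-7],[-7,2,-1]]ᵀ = [[-3, -3, -7], [1, -10, 2], [-10, -7, -1]]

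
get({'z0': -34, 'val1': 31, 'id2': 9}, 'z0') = -34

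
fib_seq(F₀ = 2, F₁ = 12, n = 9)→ [2, 12, 14, 26, 40, 66, 106, 172, 278]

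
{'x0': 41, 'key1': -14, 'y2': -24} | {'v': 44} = {'x0': 41, 'key1': -14, 'y2': -24, 'v': 44}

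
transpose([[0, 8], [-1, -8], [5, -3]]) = [[0, -1, 5], [8, -8, -3]]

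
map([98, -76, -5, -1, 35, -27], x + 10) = 98+10=108, -76+10=-66, -5+10=5, -1+10=9, 35+10=45, -27+10=-17
= [108, -66, 5, 9, 45, -17]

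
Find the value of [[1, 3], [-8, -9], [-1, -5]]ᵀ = [[1, -8, -1], [3, -9, -5]]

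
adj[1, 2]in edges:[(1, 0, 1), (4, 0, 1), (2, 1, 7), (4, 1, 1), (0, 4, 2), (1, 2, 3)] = 3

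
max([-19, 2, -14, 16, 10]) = 16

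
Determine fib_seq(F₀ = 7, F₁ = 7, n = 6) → F_2 = F_1 + F_0 = 14
F_3 = F_2 + F_1 = 21
F_4 = F_3 + F_2 = 35
...
= [7, 7, 14, 21, 35, 56]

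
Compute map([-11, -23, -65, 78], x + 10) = [-1, -13, -55, 88]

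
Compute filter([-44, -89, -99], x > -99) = [-44, -89]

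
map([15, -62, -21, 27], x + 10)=15+10=25, -62+10=-52, -21+10=-11, 27+10=37
= [25, -52, -11, 37]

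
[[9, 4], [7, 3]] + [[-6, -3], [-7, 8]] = [[3, 1], [0, 11]]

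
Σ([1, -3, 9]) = 1 + -3 + 9
= 7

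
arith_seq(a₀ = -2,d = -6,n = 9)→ a_0 = -2 + 0*-6 = -2
a_1 = -2 + 1*-6 = -8
a_2 = -2 + 2*-6 = -14
...
= [-2, -8, -14, -20, -26, -32, -38, -44, -50]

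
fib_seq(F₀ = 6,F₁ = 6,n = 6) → [6, 6, 12, 18, 30, 48]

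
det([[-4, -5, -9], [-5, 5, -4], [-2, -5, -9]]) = (1)*(-4)*det([[5, -4], [-5, -9]]) + (-1)*(-5)*det([[-5, -4], [-2, -9]]) + (1)*(-9)*det([[-5, 5], [-2, -5]])
= 260 + 185 + -315
= 130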